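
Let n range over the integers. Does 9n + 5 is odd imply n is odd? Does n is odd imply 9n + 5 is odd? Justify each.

Neither implication holds.

[⇒] This fails: n = 4 gives 9n + 5 = 41, which is odd, but 4 is even, not odd.

[⇐] This also fails: n = 7 is odd, but 9n + 5 = 68 is even, not odd.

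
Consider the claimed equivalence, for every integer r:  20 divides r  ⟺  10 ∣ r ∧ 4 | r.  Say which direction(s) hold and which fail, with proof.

(→) If 20 ∣ r, write r = 20q. Since 20 = 2·10, r = 10·(2q), so 10 ∣ r; and since 20 = 5·4, r = 4·(5q), so 4 ∣ r.

(←) Suppose 10 ∣ r and 4 ∣ r. Any common multiple of 10 and 4 is a multiple of their lcm; here lcm(10, 4) = 10·4/gcd(10, 4) = 40/2 = 20, so 20 ∣ r.

The biconditional holds.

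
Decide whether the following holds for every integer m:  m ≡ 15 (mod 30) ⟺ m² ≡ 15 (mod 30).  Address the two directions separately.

(→) Suppose m ≡ 15 (mod 30). Write m = 30j + 15. Then (30j + 15)² = 900j² + 900j + 225 = 30(30j² + 30j + 7) + 15, so m² ≡ 15 (mod 30).

(←) Conversely, suppose m² ≡ 15 (mod 30). The only residue r in {0, …, 29} with r² ≡ 15 (mod 30) is r = 15, so m ≡ 15 (mod 30).

Both directions hold.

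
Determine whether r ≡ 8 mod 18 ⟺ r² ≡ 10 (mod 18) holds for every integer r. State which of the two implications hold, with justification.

(←) This fails: take r = 10. Then 10² = 100 ≡ 10 (mod 18), yet 10 ≡ 10 (mod 18), not 8.

(→) Suppose r ≡ 8 mod 18. Write r = 18j + 8. Then (18j + 8)² = 324j² + 288j + 64 = 18(18j² + 16j + 3) + 10, so r² ≡ 10 (mod 18).

(⇒) holds; (⇐) fails.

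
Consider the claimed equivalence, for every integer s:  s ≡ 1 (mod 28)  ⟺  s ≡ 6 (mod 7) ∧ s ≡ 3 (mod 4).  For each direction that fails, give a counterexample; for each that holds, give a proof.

[⇒] This fails: s = 1 gives 1 ≡ 1 (mod 28) but 1 ≡ 1 (mod 7), so the conjunction on the right does not hold.

[⇐] This fails: s = 27 satisfies both congruences on the right (27 ≡ 6 mod 7 and 27 ≡ 3 mod 4) yet 27 ≡ 27 (mod 28), not 1.

Neither implication holds.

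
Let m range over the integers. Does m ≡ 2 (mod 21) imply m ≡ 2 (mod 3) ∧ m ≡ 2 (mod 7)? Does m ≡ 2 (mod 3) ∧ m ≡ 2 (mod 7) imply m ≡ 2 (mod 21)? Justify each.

Converse. If m ≡ 2 (mod 3) and m ≡ 2 (mod 7), then by the Chinese remainder theorem m ≡ 2 (mod 21). This is exactly m ≡ 2 (mod 21).

Forward direction. Suppose m ≡ 2 (mod 21); write m = 21j + 2. Since 3 ∣ 21, reducing mod 3 gives m ≡ 2 (mod 3); since 7 ∣ 21, reducing mod 7 gives m ≡ 2 (mod 7).

The biconditional holds.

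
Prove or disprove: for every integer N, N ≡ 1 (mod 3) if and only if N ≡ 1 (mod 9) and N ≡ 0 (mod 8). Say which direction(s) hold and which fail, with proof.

(⟹) This fails: N = 1 gives 1 ≡ 1 (mod 3) but 1 ≡ 1 (mod 8), so the conjunction on the right does not hold.

(⟸) Conversely, if N ≡ 1 (mod 9) and N ≡ 0 (mod 8), then by the Chinese remainder theorem N ≡ 64 (mod 72). Since 64 ≡ 1 (mod 3) and 3 ∣ 72, we get N ≡ 1 (mod 3).

Not equivalent: only (⇐) holds.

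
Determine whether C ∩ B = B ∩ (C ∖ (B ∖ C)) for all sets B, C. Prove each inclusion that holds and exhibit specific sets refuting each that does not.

Both inclusions hold.

(⊇) Let x ∈ B ∩ (C ∖ (B ∖ C)). Then x ∈ B ∩ C, from which x ∈ C ∩ B.

(⊆) Let x ∈ C ∩ B. Then x ∈ B ∩ C, from which x ∈ B ∩ (C ∖ (B ∖ C)).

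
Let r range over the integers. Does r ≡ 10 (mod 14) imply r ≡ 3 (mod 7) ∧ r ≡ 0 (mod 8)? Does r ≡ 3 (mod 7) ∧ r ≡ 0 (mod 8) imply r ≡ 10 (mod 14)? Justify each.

Only the reverse direction holds.

(←) If r ≡ 3 (mod 7) and r ≡ 0 (mod 8), then by the Chinese remainder theorem r ≡ 24 (mod 56). Since 24 ≡ 10 (mod 14) and 14 ∣ 56, we get r ≡ 10 (mod 14).

(→) This fails: r = 10 gives 10 ≡ 10 (mod 14) but 10 ≡ 2 (mod 8), so the conjunction on the right does not hold.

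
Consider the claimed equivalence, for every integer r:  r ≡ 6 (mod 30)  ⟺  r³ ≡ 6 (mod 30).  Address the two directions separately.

[⇒] Suppose r ≡ 6 (mod 30). Write r = 30j + 6. Then (30j + 6)³ = 27000j³ + 16200j² + 3240j + 216 = 30(900j³ + 540j² + 108j + 7) + 6, so r³ ≡ 6 (mod 30).

[⇐] Conversely, suppose r³ ≡ 6 (mod 30). The only residue r in {0, …, 29} with r³ ≡ 6 (mod 30) is r = 6, so r ≡ 6 (mod 30).

The biconditional holds.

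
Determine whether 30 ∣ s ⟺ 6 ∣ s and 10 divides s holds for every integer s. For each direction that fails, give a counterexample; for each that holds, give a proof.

The biconditional holds.

(⟹) If 30 ∣ s, write s = 30q. Since 30 = 5·6, s = 6·(5q), so 6 ∣ s; and since 30 = 3·10, s = 10·(3q), so 10 ∣ s.

(⟸) Suppose 6 ∣ s and 10 ∣ s. Any common multiple of 6 and 10 is a multiple of their lcm; here lcm(6, 10) = 6·10/gcd(6, 10) = 60/2 = 30, so 30 ∣ s.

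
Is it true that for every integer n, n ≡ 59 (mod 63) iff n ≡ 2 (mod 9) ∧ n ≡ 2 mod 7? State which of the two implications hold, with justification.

(⟹) This fails: n = 59 gives 59 ≡ 59 (mod 63) but 59 ≡ 5 (mod 9), so the conjunction on the right does not hold.

(⟸) This fails: n = 2 satisfies both congruences on the right (2 ≡ 2 mod 9 and 2 ≡ 2 mod 7) yet 2 ≡ 2 (mod 63), not 59.

Neither direction holds.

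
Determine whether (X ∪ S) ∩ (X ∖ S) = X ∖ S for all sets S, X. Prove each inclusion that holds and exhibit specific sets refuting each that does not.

Both inclusions hold; the sets are equal.

Forward inclusion. Let x ∈ (X ∪ S) ∩ (X ∖ S). Then x ∈ X and x ∉ S, from which x ∈ X ∖ S.

Reverse inclusion. Let x ∈ X ∖ S. Then x ∈ X and x ∉ S, from which x ∈ (X ∪ S) ∩ (X ∖ S).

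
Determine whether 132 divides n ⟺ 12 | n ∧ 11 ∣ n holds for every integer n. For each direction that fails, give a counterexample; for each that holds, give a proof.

[⇒] If 132 ∣ n, write n = 132q. Since 132 = 11·12, n = 12·(11q), so 12 ∣ n; and since 132 = 12·11, n = 11·(12q), so 11 ∣ n.

[⇐] Suppose 12 ∣ n and 11 ∣ n. Any common multiple of 12 and 11 is a multiple of their lcm; here gcd(12, 11) = 1, so lcm(12, 11) = 12·11 = 132, so 132 ∣ n.

Equivalent; both directions hold.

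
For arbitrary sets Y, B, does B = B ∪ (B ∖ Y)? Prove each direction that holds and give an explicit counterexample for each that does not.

(⊇) Let x ∈ B ∪ (B ∖ Y). Then either x ∈ B and x ∉ Y; or x ∈ Y ∩ B. In each case x ∈ B, so B ∪ (B ∖ Y) ⊆ B.

(⊆) Let x ∈ B. Then either x ∈ B and x ∉ Y; or x ∈ Y ∩ B. In each case x ∈ B ∪ (B ∖ Y), so B ⊆ B ∪ (B ∖ Y).

The two sets are equal.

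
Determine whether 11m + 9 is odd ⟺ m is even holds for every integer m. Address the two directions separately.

Both directions hold; the statement is true.

(→) Suppose 11m + 9 is odd. Since 11 is odd, 11m and m have the same parity, so 11m + 9 ≡ m + 9 (mod 2). As 9 is odd, 11m + 9 is odd exactly when m is even. Thus m is even.

(←) Conversely, suppose m is even; write m = 2j. Then 11m + 9 = 11·(2j) + 9 = 2·11j + 9, which is odd.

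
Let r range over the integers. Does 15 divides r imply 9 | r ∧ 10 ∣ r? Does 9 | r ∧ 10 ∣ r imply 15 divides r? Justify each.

(⟹) This fails: take r = 15. Certainly 15 ∣ 15, but 9 ∤ 15.

(⟸) Suppose 9 ∣ r and 10 ∣ r. Any common multiple of 9 and 10 is a multiple of their lcm; here gcd(9, 10) = 1, so lcm(9, 10) = 9·10 = 90, so 90 ∣ r. Since 15 ∣ 90, it follows that 15 ∣ r.

Only the reverse direction holds.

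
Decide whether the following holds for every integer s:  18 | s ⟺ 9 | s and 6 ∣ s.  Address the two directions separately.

Both directions hold.

(⟹) If 18 ∣ s, write s = 18q. Since 18 = 2·9, s = 9·(2q), so 9 ∣ s; and since 18 = 3·6, s = 6·(3q), so 6 ∣ s.

(⟸) Suppose 9 ∣ s and 6 ∣ s. Any common multiple of 9 and 6 is a multiple of their lcm; here lcm(9, 6) = 9·6/gcd(9, 6) = 54/3 = 18, so 18 ∣ s.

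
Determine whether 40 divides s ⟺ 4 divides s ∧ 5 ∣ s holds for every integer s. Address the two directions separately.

Only the forward direction holds.

[⇐] This fails: take s = 20. Both 4 ∣ 20 and 5 ∣ 20, yet 20 is not a multiple of 40 (since 20 = 0·40 + 20), so 40 ∤ 20.

[⇒] If 40 ∣ s, write s = 40q. Since 40 = 10·4, s = 4·(10q), so 4 ∣ s; and since 40 = 8·5, s = 5·(8q), so 5 ∣ s.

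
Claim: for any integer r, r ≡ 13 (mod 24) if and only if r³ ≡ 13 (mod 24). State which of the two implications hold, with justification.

The biconditional holds.

(⟹) Suppose r ≡ 13 (mod 24). Write r = 24j + 13. Then (24j + 13)³ = 13824j³ + 22464j² + 12168j + 2197 = 24(576j³ + 936j² + 507j + 91) + 13, so r³ ≡ 13 (mod 24).

(⟸) Conversely, suppose r³ ≡ 13 (mod 24). The only residue r in {0, …, 23} with r³ ≡ 13 (mod 24) is r = 13, so r ≡ 13 (mod 24).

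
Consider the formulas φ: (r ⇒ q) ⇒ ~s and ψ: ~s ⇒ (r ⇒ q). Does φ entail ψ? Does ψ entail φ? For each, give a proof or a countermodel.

Neither implication holds.

Forward direction. This fails. Under s = F, q = F, r = T, the left side is true but the right side is false.

Converse. This fails. Under s = T, q = F, r = F, the left side is false but the right side is true.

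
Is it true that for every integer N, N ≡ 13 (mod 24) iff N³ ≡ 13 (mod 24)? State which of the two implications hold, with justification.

(⇒) Suppose N ≡ 13 (mod 24). Write N = 24j + 13. Then (24j + 13)³ = 13824j³ + 22464j² + 12168j + 2197 = 24(576j³ + 936j² + 507j + 91) + 13, so N³ ≡ 13 (mod 24).

(⇐) Conversely, suppose N³ ≡ 13 (mod 24). The only residue r in {0, …, 23} with r³ ≡ 13 (mod 24) is r = 13, so N ≡ 13 (mod 24).

Both directions hold.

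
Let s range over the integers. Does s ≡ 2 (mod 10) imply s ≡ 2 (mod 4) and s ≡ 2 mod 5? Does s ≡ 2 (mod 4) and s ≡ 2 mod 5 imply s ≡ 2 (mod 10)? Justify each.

Only the converse holds.

Forward direction. This fails: s = 12 gives 12 ≡ 2 (mod 10) but 12 ≡ 0 (mod 4), so the conjunction on the right does not hold.

Converse. If s ≡ 2 (mod 4) and s ≡ 2 (mod 5), then by the Chinese remainder theorem s ≡ 2 (mod 20). Since 2 ≡ 2 (mod 10) and 10 ∣ 20, we get s ≡ 2 (mod 10).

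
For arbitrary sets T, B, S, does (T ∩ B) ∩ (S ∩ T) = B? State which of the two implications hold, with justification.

(⟸) This inclusion fails. Take T = ∅, B = {1}, S = ∅; then 1 ∈ B but 1 ∉ (T ∩ B) ∩ (S ∩ T).

(⟹) Let x ∈ (T ∩ B) ∩ (S ∩ T). Then x ∈ T ∩ B ∩ S, from which x ∈ B.

(⊆) holds; (⊇) fails.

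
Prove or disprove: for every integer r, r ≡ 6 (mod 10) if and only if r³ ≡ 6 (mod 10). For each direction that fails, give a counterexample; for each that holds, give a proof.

[⇒] Suppose r ≡ 6 (mod 10). Write r = 10j + 6. Then (10j + 6)³ = 1000j³ + 1800j² + 1080j + 216 = 10(100j³ + 180j² + 108j + 21) + 6, so r³ ≡ 6 (mod 10).

[⇐] For the converse, argue contrapositively. If r ≢ 6 (mod 10), then r is congruent to one of 0, 1, 2, 3, 4, 5, 7, 8, 9 modulo 10, and these give r³ ≡ 0, 1, 8, 7, 4, 5, 3, 2, 9 respectively — never 6.

Both directions hold.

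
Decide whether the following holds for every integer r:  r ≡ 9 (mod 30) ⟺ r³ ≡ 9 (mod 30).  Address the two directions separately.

(⇒) Suppose r ≡ 9 (mod 30). Write r = 30j + 9. Then (30j + 9)³ = 27000j³ + 24300j² + 7290j + 729 = 30(900j³ + 810j² + 243j + 24) + 9, so r³ ≡ 9 (mod 30).

(⇐) Conversely, suppose r³ ≡ 9 (mod 30). The only residue r in {0, …, 29} with r³ ≡ 9 (mod 30) is r = 9, so r ≡ 9 (mod 30).

Both directions hold.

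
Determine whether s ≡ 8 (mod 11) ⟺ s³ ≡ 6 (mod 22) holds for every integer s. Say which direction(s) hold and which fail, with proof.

Only the converse holds.

(⟹) This fails: take s = 19. Then 19 ≡ 8 (mod 11), but 19³ = 6859 ≡ 17 (mod 22), not 6.

(⟸) Conversely, the residues r modulo 22 with r³ ≡ 6 (mod 22) are exactly {8}, and each is ≡ 8 (mod 11).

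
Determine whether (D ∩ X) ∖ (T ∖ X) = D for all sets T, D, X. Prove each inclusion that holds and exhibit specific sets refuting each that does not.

Only the forward inclusion holds.

Forward inclusion. Let x ∈ (D ∩ X) ∖ (T ∖ X). Then either x ∈ D ∩ X and x ∉ T; or x ∈ T ∩ D ∩ X. In each case x ∈ D, so (D ∩ X) ∖ (T ∖ X) ⊆ D.

Reverse inclusion. This inclusion fails. Take T = ∅, D = {1}, X = ∅; then 1 ∈ D but 1 ∉ (D ∩ X) ∖ (T ∖ X).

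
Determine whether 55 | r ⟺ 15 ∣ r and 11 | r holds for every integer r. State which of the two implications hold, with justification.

(→) This fails: take r = 55. Certainly 55 ∣ 55, but 15 ∤ 55.

(←) Suppose 15 ∣ r and 11 ∣ r. Any common multiple of 15 and 11 is a multiple of their lcm; here gcd(15, 11) = 1, so lcm(15, 11) = 15·11 = 165, so 165 ∣ r. Since 55 ∣ 165, it follows that 55 ∣ r.

Only the converse holds.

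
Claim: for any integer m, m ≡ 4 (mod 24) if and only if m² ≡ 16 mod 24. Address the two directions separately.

(←) This fails: take m = 8. Then 8² = 64 ≡ 16 (mod 24), yet 8 ≡ 8 (mod 24), not 4.

(→) Suppose m ≡ 4 (mod 24). Write m = 24j + 4. Then (24j + 4)² = 576j² + 192j + 16 = 24(24j² + 8j) + 16, so m² ≡ 16 (mod 24).

(⇒) holds; (⇐) fails.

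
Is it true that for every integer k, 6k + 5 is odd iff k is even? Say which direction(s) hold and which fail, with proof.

Forward direction. This fails: take k = 5. Then 6k + 5 = 35, which is odd, yet k = 5 is odd, not even.

Converse. Suppose k is even. Since 6 is even, 6k is even for every k, so 6k + 5 has the same parity as 5, which is odd. Hence 6k + 5 is odd.

Only the reverse direction holds.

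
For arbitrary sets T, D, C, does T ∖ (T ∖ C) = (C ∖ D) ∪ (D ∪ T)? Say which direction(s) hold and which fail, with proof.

Forward inclusion. Let x ∈ T ∖ (T ∖ C). Then either x ∈ T ∩ C and x ∉ D; or x ∈ T ∩ D ∩ C. In each case x ∈ (C ∖ D) ∪ (D ∪ T), so T ∖ (T ∖ C) ⊆ (C ∖ D) ∪ (D ∪ T).

Reverse inclusion. This inclusion fails. Take T = {1}, D = ∅, C = ∅; then 1 ∈ (C ∖ D) ∪ (D ∪ T) but 1 ∉ T ∖ (T ∖ C).

(⊆) holds; (⊇) fails.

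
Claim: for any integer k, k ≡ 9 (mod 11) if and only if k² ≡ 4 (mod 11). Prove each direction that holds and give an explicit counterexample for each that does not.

Only the forward implication holds.

(⇒) Suppose k ≡ 9 (mod 11). Write k = 11j + 9. Then (11j + 9)² = 121j² + 198j + 81 = 11(11j² + 18j + 7) + 4, so k² ≡ 4 (mod 11).

(⇐) This fails: take k = 2. Then 2² = 4 ≡ 4 (mod 11), yet 2 ≡ 2 (mod 11), not 9.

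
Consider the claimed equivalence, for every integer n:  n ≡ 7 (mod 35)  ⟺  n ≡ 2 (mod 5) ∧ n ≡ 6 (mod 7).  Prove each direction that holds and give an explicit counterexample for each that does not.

Neither direction holds.

Forward direction. This fails: n = 7 gives 7 ≡ 7 (mod 35) but 7 ≡ 0 (mod 7), so the conjunction on the right does not hold.

Converse. This fails: n = 27 satisfies both congruences on the right (27 ≡ 2 mod 5 and 27 ≡ 6 mod 7) yet 27 ≡ 27 (mod 35), not 7.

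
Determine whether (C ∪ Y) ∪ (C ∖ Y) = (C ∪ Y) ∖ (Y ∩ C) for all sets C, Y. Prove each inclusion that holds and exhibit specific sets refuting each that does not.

Reverse inclusion. Let x ∈ (C ∪ Y) ∖ (Y ∩ C). Then either x ∈ C and x ∉ Y; or x ∈ Y and x ∉ C. In each case x ∈ (C ∪ Y) ∪ (C ∖ Y), so (C ∪ Y) ∖ (Y ∩ C) ⊆ (C ∪ Y) ∪ (C ∖ Y).

Forward inclusion. This inclusion fails. Take C = {1}, Y = {1}; then 1 ∈ (C ∪ Y) ∪ (C ∖ Y) but 1 ∉ (C ∪ Y) ∖ (Y ∩ C).

Only the reverse inclusion holds.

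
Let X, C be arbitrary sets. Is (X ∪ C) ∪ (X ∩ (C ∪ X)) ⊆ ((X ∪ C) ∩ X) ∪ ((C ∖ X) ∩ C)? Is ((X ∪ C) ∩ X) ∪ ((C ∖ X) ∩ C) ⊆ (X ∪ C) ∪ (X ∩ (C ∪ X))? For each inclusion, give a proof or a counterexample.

(⟹) Let x ∈ (X ∪ C) ∪ (X ∩ (C ∪ X)). Then either x ∈ X and x ∉ C; or x ∈ C and x ∉ X; or x ∈ X ∩ C. In each case x ∈ ((X ∪ C) ∩ X) ∪ ((C ∖ X) ∩ C), so (X ∪ C) ∪ (X ∩ (C ∪ X)) ⊆ ((X ∪ C) ∩ X) ∪ ((C ∖ X) ∩ C).

(⟸) Let x ∈ ((X ∪ C) ∩ X) ∪ ((C ∖ X) ∩ C). Then either x ∈ X and x ∉ C; or x ∈ C and x ∉ X; or x ∈ X ∩ C. In each case x ∈ (X ∪ C) ∪ (X ∩ (C ∪ X)), so ((X ∪ C) ∩ X) ∪ ((C ∖ X) ∩ C) ⊆ (X ∪ C) ∪ (X ∩ (C ∪ X)).

Both inclusions hold; the sets are equal.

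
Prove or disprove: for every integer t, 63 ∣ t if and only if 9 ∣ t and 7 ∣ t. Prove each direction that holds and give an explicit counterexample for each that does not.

Forward direction. If 63 ∣ t, write t = 63q. Since 63 = 7·9, t = 9·(7q), so 9 ∣ t; and since 63 = 9·7, t = 7·(9q), so 7 ∣ t.

Converse. Suppose 9 ∣ t and 7 ∣ t. Any common multiple of 9 and 7 is a multiple of their lcm; here gcd(9, 7) = 1, so lcm(9, 7) = 9·7 = 63, so 63 ∣ t.

The biconditional holds.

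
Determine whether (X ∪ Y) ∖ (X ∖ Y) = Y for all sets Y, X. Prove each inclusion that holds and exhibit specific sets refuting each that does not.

The two sets are equal.

(⟸) Let x ∈ Y. Then either x ∈ Y and x ∉ X; or x ∈ Y ∩ X. In each case x ∈ (X ∪ Y) ∖ (X ∖ Y), so Y ⊆ (X ∪ Y) ∖ (X ∖ Y).

(⟹) Let x ∈ (X ∪ Y) ∖ (X ∖ Y). Then either x ∈ Y and x ∉ X; or x ∈ Y ∩ X. In each case x ∈ Y, so (X ∪ Y) ∖ (X ∖ Y) ⊆ Y.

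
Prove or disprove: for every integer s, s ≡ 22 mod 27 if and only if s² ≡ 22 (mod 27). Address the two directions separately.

(⇒) fails and (⇐) fails.

Forward direction. This fails: take s = 22. Then 22 ≡ 22 (mod 27), but 22² = 484 ≡ 25 (mod 27), not 22.

Converse. This fails: take s = 7. Then 7² = 49 ≡ 22 (mod 27), yet 7 ≡ 7 (mod 27), not 22.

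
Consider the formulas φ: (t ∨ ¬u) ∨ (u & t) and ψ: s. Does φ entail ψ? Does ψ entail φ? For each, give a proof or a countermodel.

(⟹) This fails. Under u = F, t = F, s = F, the left side is true but the right side is false.

(⟸) This fails. Under u = T, t = F, s = T, the left side is false but the right side is true.

Both directions fail.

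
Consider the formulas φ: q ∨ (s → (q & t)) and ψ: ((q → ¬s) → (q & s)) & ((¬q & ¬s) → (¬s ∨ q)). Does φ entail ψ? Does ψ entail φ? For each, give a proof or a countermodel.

Only the reverse direction holds.

(⟹) This fails. Under t = F, q = F, s = F, the left side is true but the right side is false.

(⟸) Assume the antecedent. If t is true, the antecedent forces (t = T, q = T, s = T), and q ∨ (s → (q & t)) holds there. If t is false, the antecedent forces (t = F, q = T, s = T), and q ∨ (s → (q & t)) holds there. Either way q ∨ (s → (q & t)) holds.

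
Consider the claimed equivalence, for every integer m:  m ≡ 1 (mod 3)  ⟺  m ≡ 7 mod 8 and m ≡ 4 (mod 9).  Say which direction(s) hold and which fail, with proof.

Not equivalent: only (⇐) holds.

(←) If m ≡ 7 (mod 8) and m ≡ 4 (mod 9), then by the Chinese remainder theorem m ≡ 31 (mod 72). Since 31 ≡ 1 (mod 3) and 3 ∣ 72, we get m ≡ 1 (mod 3).

(→) This fails: m = 1 gives 1 ≡ 1 (mod 3) but 1 ≡ 1 (mod 8), so the conjunction on the right does not hold.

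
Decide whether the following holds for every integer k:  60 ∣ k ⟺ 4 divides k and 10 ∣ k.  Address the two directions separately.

Only the forward direction holds.

(→) If 60 ∣ k, write k = 60q. Since 60 = 15·4, k = 4·(15q), so 4 ∣ k; and since 60 = 6·10, k = 10·(6q), so 10 ∣ k.

(←) This fails: take k = 20. Both 4 ∣ 20 and 10 ∣ 20, yet 20 is not a multiple of 60 (since 20 = 0·60 + 20), so 60 ∤ 20.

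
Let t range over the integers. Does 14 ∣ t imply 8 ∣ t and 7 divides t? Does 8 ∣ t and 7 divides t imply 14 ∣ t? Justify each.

[⇒] This fails: take t = 14. Certainly 14 ∣ 14, but 8 ∤ 14.

[⇐] Suppose 8 ∣ t and 7 ∣ t. Any common multiple of 8 and 7 is a multiple of their lcm; here gcd(8, 7) = 1, so lcm(8, 7) = 8·7 = 56, so 56 ∣ t. Since 14 ∣ 56, it follows that 14 ∣ t.

Only the reverse direction holds.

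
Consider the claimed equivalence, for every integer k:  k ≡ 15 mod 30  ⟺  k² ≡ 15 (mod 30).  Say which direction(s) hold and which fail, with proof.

Forward direction. Suppose k ≡ 15 mod 30. Write k = 30j + 15. Then (30j + 15)² = 900j² + 900j + 225 = 30(30j² + 30j + 7) + 15, so k² ≡ 15 (mod 30).

Converse. Suppose k² ≡ 15 (mod 30). The only residue r in {0, …, 29} with r² ≡ 15 (mod 30) is r = 15, so k ≡ 15 (mod 30).

The biconditional holds.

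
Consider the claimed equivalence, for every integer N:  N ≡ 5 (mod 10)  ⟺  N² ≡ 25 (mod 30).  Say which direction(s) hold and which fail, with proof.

(⟸) The residues r modulo 30 with r² ≡ 25 (mod 30) are exactly {5, 25}, and each is ≡ 5 (mod 10).

(⟹) This fails: take N = 15. Then 15 ≡ 5 (mod 10), but 15² = 225 ≡ 15 (mod 30), not 25.

The forward direction fails; the converse holds.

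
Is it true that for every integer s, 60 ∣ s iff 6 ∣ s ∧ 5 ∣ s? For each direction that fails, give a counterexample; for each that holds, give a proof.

(⇒) If 60 ∣ s, write s = 60q. Since 60 = 10·6, s = 6·(10q), so 6 ∣ s; and since 60 = 12·5, s = 5·(12q), so 5 ∣ s.

(⇐) This fails: take s = 30. Both 6 ∣ 30 and 5 ∣ 30, yet 30 is not a multiple of 60 (since 30 = 0·60 + 30), so 60 ∤ 30.

(⇒) holds; (⇐) fails.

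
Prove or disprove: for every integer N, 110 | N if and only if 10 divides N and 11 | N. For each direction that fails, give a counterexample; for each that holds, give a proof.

Equivalent; both directions hold.

(⟹) If 110 ∣ N, write N = 110q. Since 110 = 11·10, N = 10·(11q), so 10 ∣ N; and since 110 = 10·11, N = 11·(10q), so 11 ∣ N.

(⟸) Suppose 10 ∣ N and 11 ∣ N. Any common multiple of 10 and 11 is a multiple of their lcm; here gcd(10, 11) = 1, so lcm(10, 11) = 10·11 = 110, so 110 ∣ N.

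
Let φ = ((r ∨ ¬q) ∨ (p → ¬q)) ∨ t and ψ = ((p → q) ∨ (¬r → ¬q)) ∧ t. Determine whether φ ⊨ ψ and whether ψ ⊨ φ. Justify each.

(→) This fails. Under p = F, t = F, q = F, r = F, the left side is true but the right side is false.

(←) Assume the antecedent. If t is true, ((r ∨ ¬q) ∨ (p → ¬q)) ∨ t reduces to true regardless of the other variables. If t is false, the antecedent cannot hold. Either way ((r ∨ ¬q) ∨ (p → ¬q)) ∨ t holds.

Not equivalent: only (⇐) holds.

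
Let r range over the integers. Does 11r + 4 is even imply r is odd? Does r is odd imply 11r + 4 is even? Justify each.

Forward direction. This fails: r = 0 gives 11r + 4 = 4, which is even, but 0 is even, not odd.

Converse. This also fails: r = 7 is odd, but 11r + 4 = 81 is odd, not even.

Neither direction holds.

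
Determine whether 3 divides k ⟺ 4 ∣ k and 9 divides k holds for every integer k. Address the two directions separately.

The forward direction fails; the converse holds.

(→) This fails: take k = 3. Certainly 3 ∣ 3, but 4 ∤ 3.

(←) Suppose 4 ∣ k and 9 ∣ k. Any common multiple of 4 and 9 is a multiple of their lcm; here gcd(4, 9) = 1, so lcm(4, 9) = 4·9 = 36, so 36 ∣ k. Since 3 ∣ 36, it follows that 3 ∣ k.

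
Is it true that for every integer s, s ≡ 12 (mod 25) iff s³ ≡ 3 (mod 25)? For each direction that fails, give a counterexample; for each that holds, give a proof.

(⟹) Suppose s ≡ 12 (mod 25). Write s = 25j + 12. Then (25j + 12)³ = 15625j³ + 22500j² + 10800j + 1728 = 25(625j³ + 900j² + 432j + 69) + 3, so s³ ≡ 3 (mod 25).

(⟸) Conversely, suppose s³ ≡ 3 (mod 25). The only residue r in {0, …, 24} with r³ ≡ 3 (mod 25) is r = 12, so s ≡ 12 (mod 25).

Both directions hold.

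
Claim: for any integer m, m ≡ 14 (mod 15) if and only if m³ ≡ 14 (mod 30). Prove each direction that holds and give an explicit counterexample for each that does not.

(⇒) fails; (⇐) holds.

Converse. The residues r modulo 30 with r³ ≡ 14 (mod 30) are exactly {14}, and each is ≡ 14 (mod 15).

Forward direction. This fails: take m = 29. Then 29 ≡ 14 (mod 15), but 29³ = 24389 ≡ 29 (mod 30), not 14.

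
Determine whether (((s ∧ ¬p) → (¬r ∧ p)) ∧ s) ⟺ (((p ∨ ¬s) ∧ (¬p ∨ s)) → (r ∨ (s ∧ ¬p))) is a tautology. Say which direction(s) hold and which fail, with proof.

(⇒) fails and (⇐) fails.

[⇒] This fails. Under p = T, r = F, s = T, the left side is true but the right side is false.

[⇐] This fails. Under p = T, r = F, s = F, the left side is false but the right side is true.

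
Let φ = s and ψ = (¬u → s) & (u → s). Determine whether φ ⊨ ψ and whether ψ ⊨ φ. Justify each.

Forward direction. Assume the antecedent. If s is true, (¬u → s) & (u → s) reduces to true regardless of the other variables. If s is false, the antecedent cannot hold. Either way (¬u → s) & (u → s) holds.

Converse. Assume the antecedent. If s is true, s reduces to true regardless of the other variables. If s is false, the antecedent cannot hold. Either way s holds.

Both directions hold; the statement is true.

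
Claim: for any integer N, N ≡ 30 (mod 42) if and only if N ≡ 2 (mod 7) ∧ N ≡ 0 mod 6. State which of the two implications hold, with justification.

(⟹) Suppose N ≡ 30 (mod 42); write N = 42j + 30. Since 7 ∣ 42, reducing mod 7 gives N ≡ 30 ≡ 2 (mod 7); since 6 ∣ 42, reducing mod 6 gives N ≡ 30 ≡ 0 (mod 6).

(⟸) Conversely, if N ≡ 2 (mod 7) and N ≡ 0 (mod 6), then by the Chinese remainder theorem N ≡ 30 (mod 42). This is exactly N ≡ 30 (mod 42).

Equivalent; both directions hold.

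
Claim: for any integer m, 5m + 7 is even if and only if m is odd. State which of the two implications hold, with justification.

Both directions hold; the statement is true.

[⇒] Suppose 5m + 7 is even. Since 5 is odd, 5m and m have the same parity, so 5m + 7 ≡ m + 7 (mod 2). As 7 is odd, 5m + 7 is even exactly when m is odd. Thus m is odd.

[⇐] Conversely, suppose m is odd; write m = 2j + 1. Then 5m + 7 = 5·(2j + 1) + 7 = 2·5j + 12, which is even.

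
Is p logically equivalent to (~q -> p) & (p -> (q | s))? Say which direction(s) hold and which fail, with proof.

(⟹) This fails. Under s = F, p = T, q = F, the left side is true but the right side is false.

(⟸) This fails. Under s = F, p = F, q = T, the left side is false but the right side is true.

Neither direction holds.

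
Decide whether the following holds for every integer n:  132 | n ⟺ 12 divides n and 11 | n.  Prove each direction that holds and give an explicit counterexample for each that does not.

Both directions hold.

(⇒) If 132 ∣ n, write n = 132q. Since 132 = 11·12, n = 12·(11q), so 12 ∣ n; and since 132 = 12·11, n = 11·(12q), so 11 ∣ n.

(⇐) Suppose 12 ∣ n and 11 ∣ n. Any common multiple of 12 and 11 is a multiple of their lcm; here gcd(12, 11) = 1, so lcm(12, 11) = 12·11 = 132, so 132 ∣ n.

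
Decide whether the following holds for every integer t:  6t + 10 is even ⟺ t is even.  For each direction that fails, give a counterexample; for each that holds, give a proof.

(⟹) This fails: take t = 1. Then 6t + 10 = 16, which is even, yet t = 1 is odd, not even.

(⟸) Suppose t is even. Since 6 is even, 6t is even for every t, so 6t + 10 has the same parity as 10, which is even. Hence 6t + 10 is even.

(⇒) fails; (⇐) holds.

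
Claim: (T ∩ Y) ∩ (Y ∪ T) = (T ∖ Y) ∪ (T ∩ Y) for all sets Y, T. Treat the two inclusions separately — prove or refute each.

Only the forward inclusion holds.

(⟸) This inclusion fails. Take Y = ∅, T = {1}; then 1 ∈ (T ∖ Y) ∪ (T ∩ Y) but 1 ∉ (T ∩ Y) ∩ (Y ∪ T).

(⟹) Let x ∈ (T ∩ Y) ∩ (Y ∪ T). Then x ∈ Y ∩ T, from which x ∈ (T ∖ Y) ∪ (T ∩ Y).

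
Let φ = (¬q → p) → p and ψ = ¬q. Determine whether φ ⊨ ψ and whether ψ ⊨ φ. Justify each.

Not equivalent: only (⇐) holds.

(→) This fails. Under q = T, p = T, the left side is true but the right side is false.

(←) Assume the antecedent. If q is true, the antecedent cannot hold. If q is false, (¬q → p) → p reduces to true regardless of the other variables. Either way (¬q → p) → p holds.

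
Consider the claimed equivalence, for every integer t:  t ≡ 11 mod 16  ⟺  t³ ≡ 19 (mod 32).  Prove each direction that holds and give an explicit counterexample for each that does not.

(⇒) fails; (⇐) holds.

[⇒] This fails: take t = 27. Then 27 ≡ 11 (mod 16), but 27³ = 19683 ≡ 3 (mod 32), not 19.

[⇐] Conversely, the residues r modulo 32 with r³ ≡ 19 (mod 32) are exactly {11}, and each is ≡ 11 (mod 16).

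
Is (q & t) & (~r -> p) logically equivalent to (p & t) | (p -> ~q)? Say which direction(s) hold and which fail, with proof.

The forward direction holds; the converse fails.

Forward direction. Assume the antecedent. If t is true, (p & t) | (p -> ~q) reduces to true regardless of the other variables. If t is false, the antecedent cannot hold. Either way (p & t) | (p -> ~q) holds.

Converse. This fails. Under q = F, t = F, r = F, p = F, the left side is false but the right side is true.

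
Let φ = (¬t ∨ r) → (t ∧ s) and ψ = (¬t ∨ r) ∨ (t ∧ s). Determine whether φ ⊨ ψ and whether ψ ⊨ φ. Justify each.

(→) This fails. Under t = T, r = F, s = F, the left side is true but the right side is false.

(←) This fails. Under t = F, r = F, s = F, the left side is false but the right side is true.

Neither direction holds.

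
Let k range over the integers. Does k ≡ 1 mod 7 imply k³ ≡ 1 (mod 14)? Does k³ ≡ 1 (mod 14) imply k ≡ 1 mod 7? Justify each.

(→) This fails: take k = 8. Then 8 ≡ 1 (mod 7), but 8³ = 512 ≡ 8 (mod 14), not 1.

(←) This fails: take k = 9. Then 9³ = 729 ≡ 1 (mod 14), yet 9 ≡ 2 (mod 7), not 1.

Both directions fail.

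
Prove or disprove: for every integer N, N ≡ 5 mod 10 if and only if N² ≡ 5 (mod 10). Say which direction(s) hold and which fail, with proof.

(⇒) Suppose N ≡ 5 mod 10. Write N = 10j + 5. Then (10j + 5)² = 100j² + 100j + 25 = 10(10j² + 10j + 2) + 5, so N² ≡ 5 (mod 10).

(⇐) For the converse, argue contrapositively. If N ≢ 5 (mod 10), then N is congruent to one of 0, 1, 2, 3, 4, 6, 7, 8, 9 modulo 10, and these give N² ≡ 0, 1, 4, 9, 6, 6, 9, 4, 1 respectively — never 5.

Both directions hold.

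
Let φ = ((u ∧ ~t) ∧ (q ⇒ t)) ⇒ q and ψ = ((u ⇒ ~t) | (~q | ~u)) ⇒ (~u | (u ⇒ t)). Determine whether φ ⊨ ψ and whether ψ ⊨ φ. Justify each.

(⇒) fails; (⇐) holds.

(→) This fails. Under u = T, t = F, q = T, the left side is true but the right side is false.

(←) Assume the antecedent. If u is true, the antecedent forces (u = T, t = T, q = F) or (u = T, t = T, q = T), and ((u ∧ ~t) ∧ (q ⇒ t)) ⇒ q holds there. If u is false, ((u ∧ ~t) ∧ (q ⇒ t)) ⇒ q reduces to true regardless of the other variables. Either way ((u ∧ ~t) ∧ (q ⇒ t)) ⇒ q holds.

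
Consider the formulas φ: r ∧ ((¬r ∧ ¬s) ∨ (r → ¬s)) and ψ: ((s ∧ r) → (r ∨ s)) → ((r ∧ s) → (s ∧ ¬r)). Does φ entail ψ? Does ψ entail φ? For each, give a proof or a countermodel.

(⇒) Assume the antecedent. If s is true, the antecedent cannot hold. If s is false, the consequent reduces to true regardless of the other variables. Either way the consequent holds.

(⇐) This fails. Under s = F, r = F, the left side is false but the right side is true.

Only the forward implication holds.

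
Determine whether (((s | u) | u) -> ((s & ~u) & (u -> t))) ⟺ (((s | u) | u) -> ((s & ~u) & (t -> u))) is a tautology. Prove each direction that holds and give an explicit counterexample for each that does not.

(→) This fails. Under t = T, s = T, u = F, the left side is true but the right side is false.

(←) Assume the antecedent. If t is true, the antecedent forces (t = T, s = F, u = F), and the consequent holds there. If t is false, the antecedent forces (t = F, s = F, u = F) or (t = F, s = T, u = F), and the consequent holds there. Either way the consequent holds.

Not equivalent: only (⇐) holds.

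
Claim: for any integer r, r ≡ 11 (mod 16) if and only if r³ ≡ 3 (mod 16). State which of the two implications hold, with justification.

[⇒] Suppose r ≡ 11 (mod 16). Write r = 16j + 11. Then (16j + 11)³ = 4096j³ + 8448j² + 5808j + 1331 = 16(256j³ + 528j² + 363j + 83) + 3, so r³ ≡ 3 (mod 16).

[⇐] Conversely, suppose r³ ≡ 3 (mod 16). The only residue r in {0, …, 15} with r³ ≡ 3 (mod 16) is r = 11, so r ≡ 11 (mod 16).

Both directions hold.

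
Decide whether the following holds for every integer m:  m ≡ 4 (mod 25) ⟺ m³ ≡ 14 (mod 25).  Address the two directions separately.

Equivalent; both directions hold.

[⇐] Suppose m³ ≡ 14 (mod 25). The only residue r in {0, …, 24} with r³ ≡ 14 (mod 25) is r = 4, so m ≡ 4 (mod 25).

[⇒] Suppose m ≡ 4 (mod 25). Write m = 25j + 4. Then (25j + 4)³ = 15625j³ + 7500j² + 1200j + 64 = 25(625j³ + 300j² + 48j + 2) + 14, so m³ ≡ 14 (mod 25).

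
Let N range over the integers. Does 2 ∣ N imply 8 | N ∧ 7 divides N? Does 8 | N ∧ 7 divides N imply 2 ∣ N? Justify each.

Only the converse holds.

(⇐) Suppose 8 ∣ N and 7 ∣ N. Any common multiple of 8 and 7 is a multiple of their lcm; here gcd(8, 7) = 1, so lcm(8, 7) = 8·7 = 56, so 56 ∣ N. Since 2 ∣ 56, it follows that 2 ∣ N.

(⇒) This fails: take N = 2. Certainly 2 ∣ 2, but 8 ∤ 2.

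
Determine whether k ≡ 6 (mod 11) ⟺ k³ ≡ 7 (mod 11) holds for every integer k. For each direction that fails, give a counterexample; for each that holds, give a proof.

(→) Suppose k ≡ 6 (mod 11). Write k = 11j + 6. Then (11j + 6)³ = 1331j³ + 2178j² + 1188j + 216 = 11(121j³ + 198j² + 108j + 19) + 7, so k³ ≡ 7 (mod 11).

(←) For the converse, argue contrapositively. If k ≢ 6 (mod 11), then k is congruent to one of 0, 1, 2, 3, 4, 5, 7, 8, 9, 10 modulo 11, and these give k³ ≡ 0, 1, 8, 5, 9, 4, 2, 6, 3, 10 respectively — never 7.

Both implications hold.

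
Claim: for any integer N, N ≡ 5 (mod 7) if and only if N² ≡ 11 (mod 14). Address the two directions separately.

(⇒) fails and (⇐) fails.

(⇒) This fails: take N = 12. Then 12 ≡ 5 (mod 7), but 12² = 144 ≡ 4 (mod 14), not 11.

(⇐) This fails: take N = 9. Then 9² = 81 ≡ 11 (mod 14), yet 9 ≡ 2 (mod 7), not 5.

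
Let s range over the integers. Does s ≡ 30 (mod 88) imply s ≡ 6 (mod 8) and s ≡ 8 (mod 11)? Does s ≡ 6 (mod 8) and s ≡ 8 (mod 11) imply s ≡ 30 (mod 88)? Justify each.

(⟹) Suppose s ≡ 30 (mod 88); write s = 88j + 30. Since 8 ∣ 88, reducing mod 8 gives s ≡ 30 ≡ 6 (mod 8); since 11 ∣ 88, reducing mod 11 gives s ≡ 30 ≡ 8 (mod 11).

(⟸) Conversely, if s ≡ 6 (mod 8) and s ≡ 8 (mod 11), then by the Chinese remainder theorem s ≡ 30 (mod 88). This is exactly s ≡ 30 (mod 88).

Both implications hold.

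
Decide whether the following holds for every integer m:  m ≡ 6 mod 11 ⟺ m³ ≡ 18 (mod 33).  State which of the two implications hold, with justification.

The forward direction fails; the converse holds.

Converse. The residues r modulo 33 with r³ ≡ 18 (mod 33) are exactly {6}, and each is ≡ 6 (mod 11).

Forward direction. This fails: take m = 17. Then 17 ≡ 6 (mod 11), but 17³ = 4913 ≡ 29 (mod 33), not 18.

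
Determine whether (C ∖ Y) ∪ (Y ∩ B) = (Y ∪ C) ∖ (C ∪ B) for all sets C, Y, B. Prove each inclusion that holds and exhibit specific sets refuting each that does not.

Both inclusions fail.

(⊆) This inclusion fails. Take C = {1}, Y = ∅, B = ∅; then 1 ∈ (C ∖ Y) ∪ (Y ∩ B) but 1 ∉ (Y ∪ C) ∖ (C ∪ B).

(⊇) This inclusion fails. Take C = ∅, Y = {1}, B = ∅; then 1 ∈ (Y ∪ C) ∖ (C ∪ B) but 1 ∉ (C ∖ Y) ∪ (Y ∩ B).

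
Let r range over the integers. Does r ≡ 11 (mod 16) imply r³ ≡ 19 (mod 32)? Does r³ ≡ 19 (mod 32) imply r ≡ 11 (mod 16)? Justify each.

The forward direction fails; the converse holds.

Converse. The residues r modulo 32 with r³ ≡ 19 (mod 32) are exactly {11}, and each is ≡ 11 (mod 16).

Forward direction. This fails: take r = 27. Then 27 ≡ 11 (mod 16), but 27³ = 19683 ≡ 3 (mod 32), not 19.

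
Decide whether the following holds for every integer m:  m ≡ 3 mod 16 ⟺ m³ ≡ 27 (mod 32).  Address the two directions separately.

(⇒) This fails: take m = 19. Then 19 ≡ 3 (mod 16), but 19³ = 6859 ≡ 11 (mod 32), not 27.

(⇐) Conversely, the residues r modulo 32 with r³ ≡ 27 (mod 32) are exactly {3}, and each is ≡ 3 (mod 16).

Only the reverse direction holds.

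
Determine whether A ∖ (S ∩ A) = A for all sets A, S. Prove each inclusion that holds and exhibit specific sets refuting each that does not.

Only the forward inclusion holds.

(⟸) This inclusion fails. Take A = {1}, S = {1}; then 1 ∈ A but 1 ∉ A ∖ (S ∩ A).

(⟹) Let x ∈ A ∖ (S ∩ A). Then x ∈ A and x ∉ S, from which x ∈ A.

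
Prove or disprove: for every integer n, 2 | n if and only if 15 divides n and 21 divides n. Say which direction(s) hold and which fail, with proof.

Forward direction. This fails: take n = 2. Certainly 2 ∣ 2, but 15 ∤ 2.

Converse. This fails: take n = 105. Both 15 ∣ 105 and 21 ∣ 105, yet 105 is not a multiple of 2 (since 105 = 52·2 + 1), so 2 ∤ 105.

Neither direction holds.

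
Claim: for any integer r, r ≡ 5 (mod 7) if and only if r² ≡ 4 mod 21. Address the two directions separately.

Neither direction holds.

[⇒] This fails: take r = 12. Then 12 ≡ 5 (mod 7), but 12² = 144 ≡ 18 (mod 21), not 4.

[⇐] This fails: take r = 2. Then 2² = 4 ≡ 4 (mod 21), yet 2 ≡ 2 (mod 7), not 5.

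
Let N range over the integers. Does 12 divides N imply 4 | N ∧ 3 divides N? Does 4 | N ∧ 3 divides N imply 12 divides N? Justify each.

Both directions hold; the statement is true.

[⇒] If 12 ∣ N, write N = 12q. Since 12 = 3·4, N = 4·(3q), so 4 ∣ N; and since 12 = 4·3, N = 3·(4q), so 3 ∣ N.

[⇐] Suppose 4 ∣ N and 3 ∣ N. Any common multiple of 4 and 3 is a multiple of their lcm; here gcd(4, 3) = 1, so lcm(4, 3) = 4·3 = 12, so 12 ∣ N.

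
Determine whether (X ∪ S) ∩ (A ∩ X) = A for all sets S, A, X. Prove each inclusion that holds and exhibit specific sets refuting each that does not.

(⊆) holds; (⊇) fails.

Forward inclusion. Let x ∈ (X ∪ S) ∩ (A ∩ X). Then either x ∈ A ∩ X and x ∉ S; or x ∈ S ∩ A ∩ X. In each case x ∈ A, so (X ∪ S) ∩ (A ∩ X) ⊆ A.

Reverse inclusion. This inclusion fails. Take S = ∅, A = {1}, X = ∅; then 1 ∈ A but 1 ∉ (X ∪ S) ∩ (A ∩ X).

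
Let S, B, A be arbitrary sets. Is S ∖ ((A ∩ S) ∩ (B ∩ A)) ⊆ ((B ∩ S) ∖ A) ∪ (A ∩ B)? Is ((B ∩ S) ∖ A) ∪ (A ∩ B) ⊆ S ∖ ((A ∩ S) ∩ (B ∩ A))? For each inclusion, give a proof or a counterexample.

(⟹) This inclusion fails. Take S = {1}, B = ∅, A = ∅; then 1 ∈ S ∖ ((A ∩ S) ∩ (B ∩ A)) but 1 ∉ ((B ∩ S) ∖ A) ∪ (A ∩ B).

(⟸) This inclusion fails. Take S = ∅, B = {1}, A = {1}; then 1 ∈ ((B ∩ S) ∖ A) ∪ (A ∩ B) but 1 ∉ S ∖ ((A ∩ S) ∩ (B ∩ A)).

(⊆) fails and (⊇) fails.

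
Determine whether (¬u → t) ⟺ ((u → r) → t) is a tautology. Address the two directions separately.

Only the converse holds.

[⇒] This fails. Under r = T, u = T, t = F, the left side is true but the right side is false.

[⇐] Assume the antecedent. If u is true, ¬u → t reduces to true regardless of the other variables. If u is false, the antecedent forces (r = F, u = F, t = T) or (r = T, u = F, t = T), and ¬u → t holds there. Either way ¬u → t holds.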